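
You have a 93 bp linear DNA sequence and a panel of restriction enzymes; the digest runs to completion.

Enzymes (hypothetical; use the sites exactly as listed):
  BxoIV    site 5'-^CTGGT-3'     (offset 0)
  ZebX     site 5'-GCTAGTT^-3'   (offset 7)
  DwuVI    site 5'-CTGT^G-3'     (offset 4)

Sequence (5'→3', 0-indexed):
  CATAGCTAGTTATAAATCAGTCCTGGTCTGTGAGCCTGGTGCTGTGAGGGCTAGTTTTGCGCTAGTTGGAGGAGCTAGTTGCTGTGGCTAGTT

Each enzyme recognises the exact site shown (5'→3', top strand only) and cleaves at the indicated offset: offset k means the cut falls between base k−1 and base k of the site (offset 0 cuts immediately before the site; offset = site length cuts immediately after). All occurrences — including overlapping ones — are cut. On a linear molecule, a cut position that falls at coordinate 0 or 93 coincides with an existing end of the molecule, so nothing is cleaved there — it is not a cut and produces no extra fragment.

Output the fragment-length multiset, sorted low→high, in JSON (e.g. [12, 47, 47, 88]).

[4,5,8,9,10,11,11,11,11,13]

Scan for sites:
  BxoIV (CTGGT, off=0): starts [22, 35] → cuts [22, 35]
  ZebX (GCTAGTT, off=7): starts [4, 49, 60, 73, 86] → cuts [11, 56, 67, 80] (position 93 is a terminus of the linear molecule — no cut)
  DwuVI (CTGTG, off=4): starts [27, 41, 81] → cuts [31, 45, 85]

All cut coordinates (distinct, sorted): [11, 22, 31, 35, 45, 56, 67, 80, 85]

Fragments:
  [0,11): 11 bp
  [11,22): 11 bp
  [22,31): 9 bp
  [31,35): 4 bp
  [35,45): 10 bp
  [45,56): 11 bp
  [56,67): 11 bp
  [67,80): 13 bp
  [80,85): 5 bp
  [85,93): 8 bp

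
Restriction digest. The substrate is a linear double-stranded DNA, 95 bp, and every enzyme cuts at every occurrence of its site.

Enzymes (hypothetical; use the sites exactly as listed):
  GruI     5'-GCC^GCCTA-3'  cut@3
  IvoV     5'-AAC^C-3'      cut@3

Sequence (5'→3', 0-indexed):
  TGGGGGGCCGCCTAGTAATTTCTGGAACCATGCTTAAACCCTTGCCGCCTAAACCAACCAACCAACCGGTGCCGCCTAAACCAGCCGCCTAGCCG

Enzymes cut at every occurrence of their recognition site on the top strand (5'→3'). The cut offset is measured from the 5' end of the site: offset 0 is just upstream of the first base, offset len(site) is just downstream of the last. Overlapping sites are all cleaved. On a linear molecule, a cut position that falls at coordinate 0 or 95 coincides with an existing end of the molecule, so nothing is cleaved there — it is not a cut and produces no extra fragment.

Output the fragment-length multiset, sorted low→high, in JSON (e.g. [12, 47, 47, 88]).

Site scan:
  GruI (GCCGCCTA, off=3): starts [6, 43, 70, 83] → cuts [9, 46, 73, 86]
  IvoV (AACC, off=3): starts [25, 36, 51, 55, 59, 63, 78] → cuts [28, 39, 54, 58, 62, 66, 81]

Pooled cuts: [9, 28, 39, 46, 54, 58, 62, 66, 73, 81, 86]

Fragment lengths:
  [0,9): 9 bp
  [9,28): 19 bp
  [28,39): 11 bp
  [39,46): 7 bp
  [46,54): 8 bp
  [54,58): 4 bp
  [58,62): 4 bp
  [62,66): 4 bp
  [66,73): 7 bp
  [73,81): 8 bp
  [81,86): 5 bp
  [86,95): 9 bp

[4,4,4,5,7,7,8,8,9,9,11,19]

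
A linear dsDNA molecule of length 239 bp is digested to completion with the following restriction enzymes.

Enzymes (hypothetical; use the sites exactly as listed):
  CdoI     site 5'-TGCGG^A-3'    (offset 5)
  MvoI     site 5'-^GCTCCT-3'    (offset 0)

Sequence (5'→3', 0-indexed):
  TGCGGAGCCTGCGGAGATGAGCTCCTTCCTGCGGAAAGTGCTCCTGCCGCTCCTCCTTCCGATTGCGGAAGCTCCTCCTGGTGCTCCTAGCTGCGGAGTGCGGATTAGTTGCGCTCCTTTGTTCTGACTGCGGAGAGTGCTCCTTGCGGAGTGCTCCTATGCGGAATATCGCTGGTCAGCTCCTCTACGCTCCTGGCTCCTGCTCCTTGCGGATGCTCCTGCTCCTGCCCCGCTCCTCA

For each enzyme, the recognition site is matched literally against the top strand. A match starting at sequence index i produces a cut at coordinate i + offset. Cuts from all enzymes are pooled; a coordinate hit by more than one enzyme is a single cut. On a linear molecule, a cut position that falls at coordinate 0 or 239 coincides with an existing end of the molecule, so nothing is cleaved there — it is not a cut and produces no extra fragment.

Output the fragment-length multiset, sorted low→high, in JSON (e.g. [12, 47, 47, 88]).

Scan for sites:
  CdoI TGCGGA/5: at [0, 9, 29, 63, 91, 98, 128, 144, 159, 207] ⇒ [5, 14, 34, 68, 96, 103, 133, 149, 164, 212]
  MvoI GCTCCT/0: at [20, 39, 48, 70, 82, 112, 138, 152, 178, 188, 195, 201, 214, 220, 231] ⇒ [20, 39, 48, 70, 82, 112, 138, 152, 178, 188, 195, 201, 214, 220, 231]

Pooled cuts: [5, 14, 20, 34, 39, 48, 68, 70, 82, 96, 103, 112, 133, 138, 149, 152, 164, 178, 188, 195, 201, 212, 214, 220, 231]

Fragments:
  [0,5): 5 bp
  [5,14): 9 bp
  [14,20): 6 bp
  [20,34): 14 bp
  [34,39): 5 bp
  [39,48): 9 bp
  [48,68): 20 bp
  [68,70): 2 bp
  [70,82): 12 bp
  [82,96): 14 bp
  [96,103): 7 bp
  [103,112): 9 bp
  [112,133): 21 bp
  [133,138): 5 bp
  [138,149): 11 bp
  [149,152): 3 bp
  [152,164): 12 bp
  [164,178): 14 bp
  [178,188): 10 bp
  [188,195): 7 bp
  [195,201): 6 bp
  [201,212): 11 bp
  [212,214): 2 bp
  [214,220): 6 bp
  [220,231): 11 bp
  [231,239): 8 bp

[2,2,3,5,5,5,6,6,6,7,7,8,9,9,9,10,11,11,11,12,12,14,14,14,20,21]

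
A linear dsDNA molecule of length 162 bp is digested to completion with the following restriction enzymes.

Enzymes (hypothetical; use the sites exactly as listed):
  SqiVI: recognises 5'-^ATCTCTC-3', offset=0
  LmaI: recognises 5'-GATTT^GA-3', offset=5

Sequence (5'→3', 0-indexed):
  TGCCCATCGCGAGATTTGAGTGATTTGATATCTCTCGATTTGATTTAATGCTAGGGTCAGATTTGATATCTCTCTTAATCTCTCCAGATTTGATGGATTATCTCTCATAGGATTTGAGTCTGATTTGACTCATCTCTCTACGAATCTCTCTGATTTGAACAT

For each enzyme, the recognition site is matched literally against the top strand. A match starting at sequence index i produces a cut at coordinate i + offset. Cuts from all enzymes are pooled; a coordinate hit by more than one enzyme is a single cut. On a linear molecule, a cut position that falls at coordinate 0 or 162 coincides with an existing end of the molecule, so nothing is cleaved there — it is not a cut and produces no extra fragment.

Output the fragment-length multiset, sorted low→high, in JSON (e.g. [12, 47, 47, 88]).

Per-enzyme occurrences:
  SqiVI (ATCTCTC, off=0): starts [29, 67, 77, 99, 131, 143] → cuts [29, 67, 77, 99, 131, 143]
  LmaI (GATTTGA, off=5): starts [12, 21, 36, 59, 86, 110, 121, 151] → cuts [17, 26, 41, 64, 91, 115, 126, 156]

Pooled cuts: [17, 26, 29, 41, 64, 67, 77, 91, 99, 115, 126, 131, 143, 156]

Fragment lengths:
  [0,17): 17 bp
  [17,26): 9 bp
  [26,29): 3 bp
  [29,41): 12 bp
  [41,64): 23 bp
  [64,67): 3 bp
  [67,77): 10 bp
  [77,91): 14 bp
  [91,99): 8 bp
  [99,115): 16 bp
  [115,126): 11 bp
  [126,131): 5 bp
  [131,143): 12 bp
  [143,156): 13 bp
  [156,162): 6 bp

[3,3,5,6,8,9,10,11,12,12,13,14,16,17,23]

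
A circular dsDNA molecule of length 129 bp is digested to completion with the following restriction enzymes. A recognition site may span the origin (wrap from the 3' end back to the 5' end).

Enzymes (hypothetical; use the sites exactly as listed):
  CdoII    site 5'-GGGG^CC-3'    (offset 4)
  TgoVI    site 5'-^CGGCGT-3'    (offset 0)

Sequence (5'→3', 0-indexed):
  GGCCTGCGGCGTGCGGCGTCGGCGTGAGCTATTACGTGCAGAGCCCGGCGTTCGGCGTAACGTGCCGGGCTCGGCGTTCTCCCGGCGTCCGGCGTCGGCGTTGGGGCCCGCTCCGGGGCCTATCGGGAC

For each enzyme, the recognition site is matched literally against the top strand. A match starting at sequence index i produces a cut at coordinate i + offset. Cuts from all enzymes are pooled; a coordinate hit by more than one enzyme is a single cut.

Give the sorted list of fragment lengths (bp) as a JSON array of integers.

[6,6,7,7,7,11,11,12,17,19,26]

Site scan:
  CdoII GGGGCC/4: at [102, 114] ⇒ [106, 118]
  TgoVI CGGCGT/0: at [6, 13, 19, 45, 52, 71, 82, 89, 95] ⇒ [6, 13, 19, 45, 52, 71, 82, 89, 95]

All cut coordinates (distinct, sorted): [6, 13, 19, 45, 52, 71, 82, 89, 95, 106, 118]

Fragments:
  6→13: 7 bp
  13→19: 6 bp
  19→45: 26 bp
  45→52: 7 bp
  52→71: 19 bp
  71→82: 11 bp
  82→89: 7 bp
  89→95: 6 bp
  95→106: 11 bp
  106→118: 12 bp
  118→6 (wrap): 129-118+6 = 17 bp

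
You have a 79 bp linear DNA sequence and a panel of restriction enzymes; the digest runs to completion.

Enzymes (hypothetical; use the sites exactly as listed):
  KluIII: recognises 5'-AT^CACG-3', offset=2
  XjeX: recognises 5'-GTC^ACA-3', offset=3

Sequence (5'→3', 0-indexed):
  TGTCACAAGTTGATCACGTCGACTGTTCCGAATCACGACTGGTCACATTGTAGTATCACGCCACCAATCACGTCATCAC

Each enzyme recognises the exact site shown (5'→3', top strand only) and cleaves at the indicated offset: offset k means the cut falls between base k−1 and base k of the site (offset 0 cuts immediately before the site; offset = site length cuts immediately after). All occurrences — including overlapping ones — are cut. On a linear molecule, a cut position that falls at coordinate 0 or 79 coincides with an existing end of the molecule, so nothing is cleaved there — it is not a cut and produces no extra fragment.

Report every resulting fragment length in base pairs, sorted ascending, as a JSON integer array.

Per-enzyme occurrences:
  KluIII ATCACG/2: at [12, 31, 54, 66] ⇒ [14, 33, 56, 68]
  XjeX GTCACA/3: at [1, 41] ⇒ [4, 44]

Pooled cuts: [4, 14, 33, 44, 56, 68]

Fragments:
  [0,4): 4 bp
  [4,14): 10 bp
  [14,33): 19 bp
  [33,44): 11 bp
  [44,56): 12 bp
  [56,68): 12 bp
  [68,79): 11 bp

[4,10,11,11,12,12,19]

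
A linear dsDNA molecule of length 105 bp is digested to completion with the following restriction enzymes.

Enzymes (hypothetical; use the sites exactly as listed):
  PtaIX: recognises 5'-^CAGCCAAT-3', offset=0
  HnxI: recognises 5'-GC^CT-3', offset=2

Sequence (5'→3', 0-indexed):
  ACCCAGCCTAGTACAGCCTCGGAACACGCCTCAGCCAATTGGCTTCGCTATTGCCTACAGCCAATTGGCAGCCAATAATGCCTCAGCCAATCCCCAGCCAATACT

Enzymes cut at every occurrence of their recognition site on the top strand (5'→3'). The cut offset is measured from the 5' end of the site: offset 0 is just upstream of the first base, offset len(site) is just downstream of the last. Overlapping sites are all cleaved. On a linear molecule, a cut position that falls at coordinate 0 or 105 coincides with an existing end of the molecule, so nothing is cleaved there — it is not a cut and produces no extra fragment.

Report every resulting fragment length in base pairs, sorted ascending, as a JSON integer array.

Per-enzyme occurrences:
  PtaIX (CAGCCAAT, off=0): starts [31, 57, 68, 83, 94] → cuts [31, 57, 68, 83, 94]
  HnxI (GCCT, off=2): starts [5, 15, 27, 52, 79] → cuts [7, 17, 29, 54, 81]

Pooled cuts: [7, 17, 29, 31, 54, 57, 68, 81, 83, 94]

Fragments:
  [0,7): 7 bp
  [7,17): 10 bp
  [17,29): 12 bp
  [29,31): 2 bp
  [31,54): 23 bp
  [54,57): 3 bp
  [57,68): 11 bp
  [68,81): 13 bp
  [81,83): 2 bp
  [83,94): 11 bp
  [94,105): 11 bp

[2,2,3,7,10,11,11,11,12,13,23]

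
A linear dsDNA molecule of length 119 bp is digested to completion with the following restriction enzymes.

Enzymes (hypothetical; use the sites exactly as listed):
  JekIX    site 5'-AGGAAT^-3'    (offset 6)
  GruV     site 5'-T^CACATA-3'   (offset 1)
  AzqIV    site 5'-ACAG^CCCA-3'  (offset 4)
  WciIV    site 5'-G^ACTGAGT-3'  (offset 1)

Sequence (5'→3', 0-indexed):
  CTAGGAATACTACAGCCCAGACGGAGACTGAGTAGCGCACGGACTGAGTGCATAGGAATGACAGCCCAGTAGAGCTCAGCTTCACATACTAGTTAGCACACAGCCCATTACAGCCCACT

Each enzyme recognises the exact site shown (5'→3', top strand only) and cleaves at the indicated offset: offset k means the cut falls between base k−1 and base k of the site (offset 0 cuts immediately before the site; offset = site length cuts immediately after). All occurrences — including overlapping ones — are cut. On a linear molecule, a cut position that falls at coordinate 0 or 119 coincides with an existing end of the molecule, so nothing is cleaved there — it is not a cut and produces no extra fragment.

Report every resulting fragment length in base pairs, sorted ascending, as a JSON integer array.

Per-enzyme occurrences:
  JekIX (AGGAAT, off=6): starts [2, 53] → cuts [8, 59]
  GruV (TCACATA, off=1): starts [81] → cuts [82]
  AzqIV (ACAGCCCA, off=4): starts [11, 60, 99, 109] → cuts [15, 64, 103, 113]
  WciIV (GACTGAGT, off=1): starts [25, 41] → cuts [26, 42]

All cut coordinates (distinct, sorted): [8, 15, 26, 42, 59, 64, 82, 103, 113]

Fragment lengths:
  [0,8): 8 bp
  [8,15): 7 bp
  [15,26): 11 bp
  [26,42): 16 bp
  [42,59): 17 bp
  [59,64): 5 bp
  [64,82): 18 bp
  [82,103): 21 bp
  [103,113): 10 bp
  [113,119): 6 bp

[5,6,7,8,10,11,16,17,18,21]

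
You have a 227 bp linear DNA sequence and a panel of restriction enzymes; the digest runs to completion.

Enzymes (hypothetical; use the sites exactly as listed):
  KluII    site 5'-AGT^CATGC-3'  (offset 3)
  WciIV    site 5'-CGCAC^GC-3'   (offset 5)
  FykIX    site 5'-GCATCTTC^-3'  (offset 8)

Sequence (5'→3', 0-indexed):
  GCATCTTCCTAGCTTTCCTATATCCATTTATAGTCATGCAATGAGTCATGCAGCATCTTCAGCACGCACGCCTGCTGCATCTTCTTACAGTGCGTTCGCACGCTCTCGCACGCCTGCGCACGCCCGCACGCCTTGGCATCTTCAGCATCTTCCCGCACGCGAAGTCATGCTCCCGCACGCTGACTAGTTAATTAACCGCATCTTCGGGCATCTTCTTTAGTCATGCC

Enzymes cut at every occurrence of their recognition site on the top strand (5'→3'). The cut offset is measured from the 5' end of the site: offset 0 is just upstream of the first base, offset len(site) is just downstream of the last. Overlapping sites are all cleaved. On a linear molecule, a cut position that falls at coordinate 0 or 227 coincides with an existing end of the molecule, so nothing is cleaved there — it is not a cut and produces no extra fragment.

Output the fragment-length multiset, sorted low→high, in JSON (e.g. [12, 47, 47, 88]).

Per-enzyme occurrences:
  KluII AGTCATGC/3: at [31, 43, 162, 218] ⇒ [34, 46, 165, 221]
  WciIV CGCACGC/5: at [64, 96, 106, 116, 124, 153, 173] ⇒ [69, 101, 111, 121, 129, 158, 178]
  FykIX GCATCTTC/8: at [0, 52, 76, 135, 144, 197, 207] ⇒ [8, 60, 84, 143, 152, 205, 215]

Pooled cuts: [8, 34, 46, 60, 69, 84, 101, 111, 121, 129, 143, 152, 158, 165, 178, 205, 215, 221]

Fragment lengths:
  [0,8): 8 bp
  [8,34): 26 bp
  [34,46): 12 bp
  [46,60): 14 bp
  [60,69): 9 bp
  [69,84): 15 bp
  [84,101): 17 bp
  [101,111): 10 bp
  [111,121): 10 bp
  [121,129): 8 bp
  [129,143): 14 bp
  [143,152): 9 bp
  [152,158): 6 bp
  [158,165): 7 bp
  [165,178): 13 bp
  [178,205): 27 bp
  [205,215): 10 bp
  [215,221): 6 bp
  [221,227): 6 bp

[6,6,6,7,8,8,9,9,10,10,10,12,13,14,14,15,17,26,27]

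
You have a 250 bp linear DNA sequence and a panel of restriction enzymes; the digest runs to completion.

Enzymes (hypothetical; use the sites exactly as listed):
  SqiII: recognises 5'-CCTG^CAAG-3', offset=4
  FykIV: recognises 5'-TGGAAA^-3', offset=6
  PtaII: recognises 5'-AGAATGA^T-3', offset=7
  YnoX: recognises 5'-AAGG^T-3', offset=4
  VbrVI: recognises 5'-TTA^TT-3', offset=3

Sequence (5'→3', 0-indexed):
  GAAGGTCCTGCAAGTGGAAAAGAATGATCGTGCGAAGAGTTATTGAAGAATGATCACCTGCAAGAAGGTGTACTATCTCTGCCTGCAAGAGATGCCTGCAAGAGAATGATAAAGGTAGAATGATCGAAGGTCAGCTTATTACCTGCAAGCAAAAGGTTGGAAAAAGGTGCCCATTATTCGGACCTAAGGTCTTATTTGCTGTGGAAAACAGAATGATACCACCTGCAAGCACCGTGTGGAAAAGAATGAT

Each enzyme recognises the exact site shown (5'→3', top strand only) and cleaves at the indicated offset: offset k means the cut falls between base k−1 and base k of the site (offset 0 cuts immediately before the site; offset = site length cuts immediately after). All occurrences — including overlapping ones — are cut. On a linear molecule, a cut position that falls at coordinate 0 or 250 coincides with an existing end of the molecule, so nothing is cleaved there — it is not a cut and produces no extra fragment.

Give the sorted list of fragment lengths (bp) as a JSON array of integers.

Per-enzyme occurrences:
  SqiII (CCTGCAAG, off=4): starts [6, 56, 81, 94, 141, 221] → cuts [10, 60, 85, 98, 145, 225]
  FykIV (TGGAAA, off=6): starts [14, 157, 201, 236] → cuts [20, 163, 207, 242]
  PtaII (AGAATGAT, off=7): starts [20, 46, 102, 116, 209, 242] → cuts [27, 53, 109, 123, 216, 249]
  YnoX (AAGGT, off=4): starts [1, 64, 111, 126, 152, 163, 185] → cuts [5, 68, 115, 130, 156, 167, 189]
  VbrVI (TTATT, off=3): starts [39, 135, 173, 191] → cuts [42, 138, 176, 194]

Pooled cuts: [5, 10, 20, 27, 42, 53, 60, 68, 85, 98, 109, 115, 123, 130, 138, 145, 156, 163, 167, 176, 189, 194, 207, 216, 225, 242, 249]

Fragments:
  [0,5): 5 bp
  [5,10): 5 bp
  [10,20): 10 bp
  [20,27): 7 bp
  [27,42): 15 bp
  [42,53): 11 bp
  [53,60): 7 bp
  [60,68): 8 bp
  [68,85): 17 bp
  [85,98): 13 bp
  [98,109): 11 bp
  [109,115): 6 bp
  [115,123): 8 bp
  [123,130): 7 bp
  [130,138): 8 bp
  [138,145): 7 bp
  [145,156): 11 bp
  [156,163): 7 bp
  [163,167): 4 bp
  [167,176): 9 bp
  [176,189): 13 bp
  [189,194): 5 bp
  [194,207): 13 bp
  [207,216): 9 bp
  [216,225): 9 bp
  [225,242): 17 bp
  [242,249): 7 bp
  [249,250): 1 bp

[1,4,5,5,5,6,7,7,7,7,7,7,8,8,8,9,9,9,10,11,11,11,13,13,13,15,17,17]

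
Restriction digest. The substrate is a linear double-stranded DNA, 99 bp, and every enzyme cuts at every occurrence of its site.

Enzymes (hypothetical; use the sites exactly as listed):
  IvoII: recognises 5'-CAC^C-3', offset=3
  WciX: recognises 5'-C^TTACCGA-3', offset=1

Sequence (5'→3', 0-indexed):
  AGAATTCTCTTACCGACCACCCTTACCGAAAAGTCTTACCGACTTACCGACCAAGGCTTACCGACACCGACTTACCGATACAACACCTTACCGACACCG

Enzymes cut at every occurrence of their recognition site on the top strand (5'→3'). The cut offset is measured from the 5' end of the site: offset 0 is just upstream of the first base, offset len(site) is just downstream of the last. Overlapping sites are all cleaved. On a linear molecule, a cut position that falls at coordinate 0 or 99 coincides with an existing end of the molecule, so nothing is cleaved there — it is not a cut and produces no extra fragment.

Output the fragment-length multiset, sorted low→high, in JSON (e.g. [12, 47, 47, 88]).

Site scan:
  IvoII CACC/3: at [17, 64, 83, 94] ⇒ [20, 67, 86, 97]
  WciX CTTACCGA/1: at [8, 21, 34, 42, 56, 70, 86] ⇒ [9, 22, 35, 43, 57, 71, 87]

Pooled cuts: [9, 20, 22, 35, 43, 57, 67, 71, 86, 87, 97]

Fragments:
  [0,9): 9 bp
  [9,20): 11 bp
  [20,22): 2 bp
  [22,35): 13 bp
  [35,43): 8 bp
  [43,57): 14 bp
  [57,67): 10 bp
  [67,71): 4 bp
  [71,86): 15 bp
  [86,87): 1 bp
  [87,97): 10 bp
  [97,99): 2 bp

[1,2,2,4,8,9,10,10,11,13,14,15]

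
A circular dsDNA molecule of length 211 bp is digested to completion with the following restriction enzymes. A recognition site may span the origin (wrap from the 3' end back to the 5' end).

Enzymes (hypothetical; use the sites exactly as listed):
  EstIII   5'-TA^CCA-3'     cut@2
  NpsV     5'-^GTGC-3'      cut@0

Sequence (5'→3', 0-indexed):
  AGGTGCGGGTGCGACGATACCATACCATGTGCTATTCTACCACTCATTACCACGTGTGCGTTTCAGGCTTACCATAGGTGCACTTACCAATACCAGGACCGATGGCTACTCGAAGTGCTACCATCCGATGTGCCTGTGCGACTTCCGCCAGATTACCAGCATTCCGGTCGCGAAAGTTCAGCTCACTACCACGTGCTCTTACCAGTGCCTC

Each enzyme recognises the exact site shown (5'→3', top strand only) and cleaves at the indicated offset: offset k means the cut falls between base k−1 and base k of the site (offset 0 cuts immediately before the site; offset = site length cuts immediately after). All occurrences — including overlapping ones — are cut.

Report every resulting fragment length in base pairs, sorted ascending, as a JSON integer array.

[3,4,4,5,6,6,6,6,6,6,9,9,9,9,10,11,11,16,20,22,33]

Per-enzyme occurrences:
  EstIII TACCA/2: at [17, 22, 37, 47, 69, 84, 90, 118, 153, 186, 199] ⇒ [19, 24, 39, 49, 71, 86, 92, 120, 155, 188, 201]
  NpsV GTGC/0: at [2, 8, 28, 55, 77, 114, 129, 135, 192, 204] ⇒ [2, 8, 28, 55, 77, 114, 129, 135, 192, 204]

All cut coordinates (distinct, sorted): [2, 8, 19, 24, 28, 39, 49, 55, 71, 77, 86, 92, 114, 120, 129, 135, 155, 188, 192, 201, 204]

Fragments:
  2→8: 6 bp
  8→19: 11 bp
  19→24: 5 bp
  24→28: 4 bp
  28→39: 11 bp
  39→49: 10 bp
  49→55: 6 bp
  55→71: 16 bp
  71→77: 6 bp
  77→86: 9 bp
  86→92: 6 bp
  92→114: 22 bp
  114→120: 6 bp
  120→129: 9 bp
  129→135: 6 bp
  135→155: 20 bp
  155→188: 33 bp
  188→192: 4 bp
  192→201: 9 bp
  201→204: 3 bp
  204→2 (wrap): 211-204+2 = 9 bp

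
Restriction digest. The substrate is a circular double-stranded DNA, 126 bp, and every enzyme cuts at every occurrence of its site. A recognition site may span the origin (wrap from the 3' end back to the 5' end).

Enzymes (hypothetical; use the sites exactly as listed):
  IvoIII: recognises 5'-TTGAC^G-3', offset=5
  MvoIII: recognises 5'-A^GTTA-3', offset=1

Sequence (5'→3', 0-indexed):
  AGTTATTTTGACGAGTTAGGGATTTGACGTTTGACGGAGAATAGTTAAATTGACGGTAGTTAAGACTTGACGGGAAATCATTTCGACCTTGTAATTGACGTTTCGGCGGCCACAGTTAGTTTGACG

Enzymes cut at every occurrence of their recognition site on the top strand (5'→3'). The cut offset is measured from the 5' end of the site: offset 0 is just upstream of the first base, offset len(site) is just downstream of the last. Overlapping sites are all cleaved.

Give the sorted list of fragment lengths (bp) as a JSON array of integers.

[2,2,4,7,8,11,11,11,13,14,15,28]

Site scan:
  IvoIII TTGACG/5: at [7, 23, 30, 49, 66, 94, 120] ⇒ [12, 28, 35, 54, 71, 99, 125]
  MvoIII AGTTA/1: at [0, 13, 42, 57, 113] ⇒ [1, 14, 43, 58, 114]

All cut coordinates (distinct, sorted): [1, 12, 14, 28, 35, 43, 54, 58, 71, 99, 114, 125]

Fragment lengths:
  1→12: 11 bp
  12→14: 2 bp
  14→28: 14 bp
  28→35: 7 bp
  35→43: 8 bp
  43→54: 11 bp
  54→58: 4 bp
  58→71: 13 bp
  71→99: 28 bp
  99→114: 15 bp
  114→125: 11 bp
  125→1 (wrap): 126-125+1 = 2 bp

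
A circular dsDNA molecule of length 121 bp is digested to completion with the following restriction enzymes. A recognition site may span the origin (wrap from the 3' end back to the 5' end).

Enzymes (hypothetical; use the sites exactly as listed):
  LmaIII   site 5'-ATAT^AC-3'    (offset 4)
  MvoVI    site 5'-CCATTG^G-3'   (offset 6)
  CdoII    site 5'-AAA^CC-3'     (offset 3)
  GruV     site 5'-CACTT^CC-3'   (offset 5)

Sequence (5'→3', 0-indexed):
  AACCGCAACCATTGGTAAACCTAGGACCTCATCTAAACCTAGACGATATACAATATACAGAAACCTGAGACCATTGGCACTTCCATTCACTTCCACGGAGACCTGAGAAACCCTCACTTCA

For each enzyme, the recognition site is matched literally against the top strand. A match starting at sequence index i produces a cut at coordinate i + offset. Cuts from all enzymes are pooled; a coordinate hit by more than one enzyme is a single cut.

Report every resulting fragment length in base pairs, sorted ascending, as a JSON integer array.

Per-enzyme occurrences:
  LmaIII ATATAC/4: at [45, 52] ⇒ [49, 56]
  MvoVI CCATTGG/6: at [8, 70] ⇒ [14, 76]
  CdoII AAACC/3: at [16, 34, 60, 107, 120] ⇒ [2, 19, 37, 63, 110]
  GruV CACTTCC/5: at [77, 87] ⇒ [82, 92]

Pooled cuts: [2, 14, 19, 37, 49, 56, 63, 76, 82, 92, 110]

Fragments:
  2→14: 12 bp
  14→19: 5 bp
  19→37: 18 bp
  37→49: 12 bp
  49→56: 7 bp
  56→63: 7 bp
  63→76: 13 bp
  76→82: 6 bp
  82→92: 10 bp
  92→110: 18 bp
  110→2 (wrap): 121-110+2 = 13 bp

[5,6,7,7,10,12,12,13,13,18,18]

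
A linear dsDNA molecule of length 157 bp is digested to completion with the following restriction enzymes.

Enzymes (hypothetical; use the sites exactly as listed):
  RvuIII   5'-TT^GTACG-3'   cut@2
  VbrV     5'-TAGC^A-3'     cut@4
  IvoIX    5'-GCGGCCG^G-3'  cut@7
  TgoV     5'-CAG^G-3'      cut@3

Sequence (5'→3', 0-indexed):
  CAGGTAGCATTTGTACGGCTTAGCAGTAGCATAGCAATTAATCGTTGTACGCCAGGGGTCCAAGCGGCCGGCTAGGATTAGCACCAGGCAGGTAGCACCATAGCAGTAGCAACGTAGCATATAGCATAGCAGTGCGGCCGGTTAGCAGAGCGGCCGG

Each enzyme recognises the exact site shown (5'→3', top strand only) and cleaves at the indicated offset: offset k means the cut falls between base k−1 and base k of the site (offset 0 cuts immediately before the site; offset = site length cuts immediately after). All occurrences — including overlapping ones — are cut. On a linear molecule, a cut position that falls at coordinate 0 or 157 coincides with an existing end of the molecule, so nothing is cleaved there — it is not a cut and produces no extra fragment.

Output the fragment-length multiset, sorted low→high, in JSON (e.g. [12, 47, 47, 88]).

[1,3,4,4,5,5,5,5,5,6,6,6,7,8,8,9,10,10,11,12,12,15]

Site scan:
  RvuIII TTGTACG/2: at [10, 44] ⇒ [12, 46]
  VbrV TAGCA/4: at [4, 20, 26, 31, 78, 92, 100, 106, 114, 121, 126, 142] ⇒ [8, 24, 30, 35, 82, 96, 104, 110, 118, 125, 130, 146]
  IvoIX GCGGCCGG/7: at [63, 133, 149] ⇒ [70, 140, 156]
  TgoV CAGG/3: at [0, 52, 84, 88] ⇒ [3, 55, 87, 91]

Pooled cuts: [3, 8, 12, 24, 30, 35, 46, 55, 70, 82, 87, 91, 96, 104, 110, 118, 125, 130, 140, 146, 156]

Fragments:
  [0,3): 3 bp
  [3,8): 5 bp
  [8,12): 4 bp
  [12,24): 12 bp
  [24,30): 6 bp
  [30,35): 5 bp
  [35,46): 11 bp
  [46,55): 9 bp
  [55,70): 15 bp
  [70,82): 12 bp
  [82,87): 5 bp
  [87,91): 4 bp
  [91,96): 5 bp
  [96,104): 8 bp
  [104,110): 6 bp
  [110,118): 8 bp
  [118,125): 7 bp
  [125,130): 5 bp
  [130,140): 10 bp
  [140,146): 6 bp
  [146,156): 10 bp
  [156,157): 1 bp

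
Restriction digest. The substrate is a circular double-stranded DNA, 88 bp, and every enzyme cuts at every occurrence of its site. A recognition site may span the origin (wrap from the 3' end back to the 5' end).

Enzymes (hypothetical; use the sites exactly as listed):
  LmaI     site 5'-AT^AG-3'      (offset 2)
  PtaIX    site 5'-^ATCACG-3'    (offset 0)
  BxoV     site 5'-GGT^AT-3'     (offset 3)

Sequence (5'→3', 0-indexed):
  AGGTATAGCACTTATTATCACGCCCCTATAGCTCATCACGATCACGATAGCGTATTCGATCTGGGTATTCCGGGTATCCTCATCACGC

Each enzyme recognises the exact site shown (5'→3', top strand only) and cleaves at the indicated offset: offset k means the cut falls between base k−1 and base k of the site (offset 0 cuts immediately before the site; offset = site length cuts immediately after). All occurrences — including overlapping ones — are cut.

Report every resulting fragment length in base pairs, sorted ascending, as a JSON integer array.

[2,5,6,6,8,9,10,11,13,18]

Site scan:
  LmaI (ATAG, off=2): starts [4, 27, 46] → cuts [6, 29, 48]
  PtaIX (ATCACG, off=0): starts [16, 34, 40, 81] → cuts [16, 34, 40, 81]
  BxoV (GGTAT, off=3): starts [1, 63, 72] → cuts [4, 66, 75]

Pooled cuts: [4, 6, 16, 29, 34, 40, 48, 66, 75, 81]

Fragments:
  4→6: 2 bp
  6→16: 10 bp
  16→29: 13 bp
  29→34: 5 bp
  34→40: 6 bp
  40→48: 8 bp
  48→66: 18 bp
  66→75: 9 bp
  75→81: 6 bp
  81→4 (wrap): 88-81+4 = 11 bp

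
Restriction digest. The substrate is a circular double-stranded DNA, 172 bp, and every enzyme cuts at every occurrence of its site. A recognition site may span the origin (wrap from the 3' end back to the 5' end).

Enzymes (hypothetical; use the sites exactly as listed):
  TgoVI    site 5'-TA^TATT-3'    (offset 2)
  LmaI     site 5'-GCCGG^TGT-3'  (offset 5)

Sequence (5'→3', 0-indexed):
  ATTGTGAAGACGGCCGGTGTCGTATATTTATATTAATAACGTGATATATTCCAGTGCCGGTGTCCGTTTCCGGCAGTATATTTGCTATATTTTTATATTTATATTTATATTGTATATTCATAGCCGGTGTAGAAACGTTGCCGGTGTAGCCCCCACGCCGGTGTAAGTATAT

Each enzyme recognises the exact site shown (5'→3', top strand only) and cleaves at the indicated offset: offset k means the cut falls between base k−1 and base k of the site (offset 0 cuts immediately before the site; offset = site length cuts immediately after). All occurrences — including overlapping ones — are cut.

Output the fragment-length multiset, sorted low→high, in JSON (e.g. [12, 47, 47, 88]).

[6,6,6,7,7,8,9,10,13,14,16,17,17,18,18]

Per-enzyme occurrences:
  TgoVI TATATT/2: at [22, 28, 44, 76, 85, 93, 99, 105, 112, 169] ⇒ [24, 30, 46, 78, 87, 95, 101, 107, 114, 171]
  LmaI GCCGGTGT/5: at [12, 55, 122, 139, 156] ⇒ [17, 60, 127, 144, 161]

Pooled cuts: [17, 24, 30, 46, 60, 78, 87, 95, 101, 107, 114, 127, 144, 161, 171]

Fragments:
  17→24: 7 bp
  24→30: 6 bp
  30→46: 16 bp
  46→60: 14 bp
  60→78: 18 bp
  78→87: 9 bp
  87→95: 8 bp
  95→101: 6 bp
  101→107: 6 bp
  107→114: 7 bp
  114→127: 13 bp
  127→144: 17 bp
  144→161: 17 bp
  161→171: 10 bp
  171→17 (wrap): 172-171+17 = 18 bp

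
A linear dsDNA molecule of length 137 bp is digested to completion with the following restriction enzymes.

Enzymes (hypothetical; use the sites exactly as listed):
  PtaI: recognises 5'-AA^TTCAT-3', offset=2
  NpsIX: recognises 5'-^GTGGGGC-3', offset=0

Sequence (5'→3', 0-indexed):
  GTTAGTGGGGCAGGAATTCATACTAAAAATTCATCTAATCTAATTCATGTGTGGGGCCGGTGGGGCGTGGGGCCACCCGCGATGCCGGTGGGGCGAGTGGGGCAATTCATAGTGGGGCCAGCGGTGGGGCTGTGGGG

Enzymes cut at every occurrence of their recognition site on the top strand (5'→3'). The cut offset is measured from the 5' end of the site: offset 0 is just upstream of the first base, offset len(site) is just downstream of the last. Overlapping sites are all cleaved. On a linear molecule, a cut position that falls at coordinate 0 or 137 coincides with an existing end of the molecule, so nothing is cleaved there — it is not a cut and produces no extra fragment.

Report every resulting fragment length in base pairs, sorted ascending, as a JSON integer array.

Scan for sites:
  PtaI AATTCAT/2: at [14, 27, 41, 103] ⇒ [16, 29, 43, 105]
  NpsIX GTGGGGC/0: at [4, 50, 59, 66, 87, 96, 111, 123] ⇒ [4, 50, 59, 66, 87, 96, 111, 123]

Pooled cuts: [4, 16, 29, 43, 50, 59, 66, 87, 96, 105, 111, 123]

Fragments:
  [0,4): 4 bp
  [4,16): 12 bp
  [16,29): 13 bp
  [29,43): 14 bp
  [43,50): 7 bp
  [50,59): 9 bp
  [59,66): 7 bp
  [66,87): 21 bp
  [87,96): 9 bp
  [96,105): 9 bp
  [105,111): 6 bp
  [111,123): 12 bp
  [123,137): 14 bp

[4,6,7,7,9,9,9,12,12,13,14,14,21]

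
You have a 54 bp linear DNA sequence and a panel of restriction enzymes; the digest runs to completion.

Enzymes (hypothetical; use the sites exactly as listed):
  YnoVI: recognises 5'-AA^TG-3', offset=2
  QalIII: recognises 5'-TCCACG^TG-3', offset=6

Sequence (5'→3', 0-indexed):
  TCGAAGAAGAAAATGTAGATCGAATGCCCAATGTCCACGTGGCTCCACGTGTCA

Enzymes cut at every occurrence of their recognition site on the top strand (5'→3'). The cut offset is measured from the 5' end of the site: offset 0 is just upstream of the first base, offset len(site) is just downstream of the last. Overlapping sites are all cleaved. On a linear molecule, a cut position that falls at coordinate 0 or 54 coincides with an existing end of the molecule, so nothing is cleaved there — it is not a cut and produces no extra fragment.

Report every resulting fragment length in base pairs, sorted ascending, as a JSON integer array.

[5,7,8,10,11,13]

Scan for sites:
  YnoVI AATG/2: at [11, 22, 29] ⇒ [13, 24, 31]
  QalIII TCCACGTG/6: at [33, 43] ⇒ [39, 49]

Pooled cuts: [13, 24, 31, 39, 49]

Fragments:
  [0,13): 13 bp
  [13,24): 11 bp
  [24,31): 7 bp
  [31,39): 8 bp
  [39,49): 10 bp
  [49,54): 5 bp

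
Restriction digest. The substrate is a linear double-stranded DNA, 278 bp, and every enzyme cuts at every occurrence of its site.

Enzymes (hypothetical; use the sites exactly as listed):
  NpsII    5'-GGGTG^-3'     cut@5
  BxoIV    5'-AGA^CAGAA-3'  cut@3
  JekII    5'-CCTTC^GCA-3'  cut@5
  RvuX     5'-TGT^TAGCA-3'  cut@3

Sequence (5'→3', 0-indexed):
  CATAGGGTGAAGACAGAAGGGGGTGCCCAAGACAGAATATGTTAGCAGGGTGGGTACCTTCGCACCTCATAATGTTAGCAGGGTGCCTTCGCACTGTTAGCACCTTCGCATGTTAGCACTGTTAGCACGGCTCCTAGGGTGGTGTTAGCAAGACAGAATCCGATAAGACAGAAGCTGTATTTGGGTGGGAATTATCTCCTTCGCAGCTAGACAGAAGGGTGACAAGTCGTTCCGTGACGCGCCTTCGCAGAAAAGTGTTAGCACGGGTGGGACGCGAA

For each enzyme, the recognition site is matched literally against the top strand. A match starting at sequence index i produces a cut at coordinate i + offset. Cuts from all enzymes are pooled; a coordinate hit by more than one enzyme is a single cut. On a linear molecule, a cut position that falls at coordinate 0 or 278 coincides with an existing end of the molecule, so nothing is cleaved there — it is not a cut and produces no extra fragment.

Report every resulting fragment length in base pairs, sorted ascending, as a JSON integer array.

[4,4,5,6,7,7,8,9,9,9,9,9,10,10,10,10,10,11,12,12,14,15,15,19,19,25]

Per-enzyme occurrences:
  NpsII (GGGTG, off=5): starts [4, 20, 47, 80, 136, 182, 216, 264] → cuts [9, 25, 52, 85, 141, 187, 221, 269]
  BxoIV (AGACAGAA, off=3): starts [10, 29, 150, 165, 208] → cuts [13, 32, 153, 168, 211]
  JekII (CCTTCGCA, off=5): starts [56, 85, 102, 197, 241] → cuts [61, 90, 107, 202, 246]
  RvuX (TGTTAGCA, off=3): starts [39, 72, 94, 110, 119, 142, 255] → cuts [42, 75, 97, 113, 122, 145, 258]

All cut coordinates (distinct, sorted): [9, 13, 25, 32, 42, 52, 61, 75, 85, 90, 97, 107, 113, 122, 141, 145, 153, 168, 187, 202, 211, 221, 246, 258, 269]

Fragment lengths:
  [0,9): 9 bp
  [9,13): 4 bp
  [13,25): 12 bp
  [25,32): 7 bp
  [32,42): 10 bp
  [42,52): 10 bp
  [52,61): 9 bp
  [61,75): 14 bp
  [75,85): 10 bp
  [85,90): 5 bp
  [90,97): 7 bp
  [97,107): 10 bp
  [107,113): 6 bp
  [113,122): 9 bp
  [122,141): 19 bp
  [141,145): 4 bp
  [145,153): 8 bp
  [153,168): 15 bp
  [168,187): 19 bp
  [187,202): 15 bp
  [202,211): 9 bp
  [211,221): 10 bp
  [221,246): 25 bp
  [246,258): 12 bp
  [258,269): 11 bp
  [269,278): 9 bp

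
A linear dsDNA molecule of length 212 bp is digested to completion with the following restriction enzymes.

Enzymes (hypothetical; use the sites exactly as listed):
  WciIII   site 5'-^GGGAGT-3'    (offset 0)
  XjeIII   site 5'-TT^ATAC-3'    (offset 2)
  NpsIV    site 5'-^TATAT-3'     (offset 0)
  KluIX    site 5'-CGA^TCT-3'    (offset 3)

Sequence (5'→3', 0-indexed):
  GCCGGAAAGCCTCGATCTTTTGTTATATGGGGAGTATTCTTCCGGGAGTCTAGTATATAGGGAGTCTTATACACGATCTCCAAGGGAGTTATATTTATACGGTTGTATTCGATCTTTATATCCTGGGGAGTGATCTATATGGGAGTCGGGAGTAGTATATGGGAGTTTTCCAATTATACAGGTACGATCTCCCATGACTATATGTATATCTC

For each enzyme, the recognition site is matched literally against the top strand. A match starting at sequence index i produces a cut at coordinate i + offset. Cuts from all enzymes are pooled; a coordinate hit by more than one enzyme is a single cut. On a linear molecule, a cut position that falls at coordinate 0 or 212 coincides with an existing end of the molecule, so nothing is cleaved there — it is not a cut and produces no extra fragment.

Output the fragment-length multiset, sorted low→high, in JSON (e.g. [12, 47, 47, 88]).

[4,5,5,6,6,6,6,7,7,7,8,8,8,8,9,9,10,10,11,12,14,15,15,16]

Per-enzyme occurrences:
  WciIII (GGGAGT, off=0): starts [29, 43, 59, 83, 125, 140, 147, 160] → cuts [29, 43, 59, 83, 125, 140, 147, 160]
  XjeIII (TTATAC, off=2): starts [66, 94, 173] → cuts [68, 96, 175]
  NpsIV (TATAT, off=0): starts [23, 53, 89, 116, 135, 155, 198, 204] → cuts [23, 53, 89, 116, 135, 155, 198, 204]
  KluIX (CGATCT, off=3): starts [12, 73, 109, 184] → cuts [15, 76, 112, 187]

Pooled cuts: [15, 23, 29, 43, 53, 59, 68, 76, 83, 89, 96, 112, 116, 125, 135, 140, 147, 155, 160, 175, 187, 198, 204]

Fragments:
  [0,15): 15 bp
  [15,23): 8 bp
  [23,29): 6 bp
  [29,43): 14 bp
  [43,53): 10 bp
  [53,59): 6 bp
  [59,68): 9 bp
  [68,76): 8 bp
  [76,83): 7 bp
  [83,89): 6 bp
  [89,96): 7 bp
  [96,112): 16 bp
  [112,116): 4 bp
  [116,125): 9 bp
  [125,135): 10 bp
  [135,140): 5 bp
  [140,147): 7 bp
  [147,155): 8 bp
  [155,160): 5 bp
  [160,175): 15 bp
  [175,187): 12 bp
  [187,198): 11 bp
  [198,204): 6 bp
  [204,212): 8 bp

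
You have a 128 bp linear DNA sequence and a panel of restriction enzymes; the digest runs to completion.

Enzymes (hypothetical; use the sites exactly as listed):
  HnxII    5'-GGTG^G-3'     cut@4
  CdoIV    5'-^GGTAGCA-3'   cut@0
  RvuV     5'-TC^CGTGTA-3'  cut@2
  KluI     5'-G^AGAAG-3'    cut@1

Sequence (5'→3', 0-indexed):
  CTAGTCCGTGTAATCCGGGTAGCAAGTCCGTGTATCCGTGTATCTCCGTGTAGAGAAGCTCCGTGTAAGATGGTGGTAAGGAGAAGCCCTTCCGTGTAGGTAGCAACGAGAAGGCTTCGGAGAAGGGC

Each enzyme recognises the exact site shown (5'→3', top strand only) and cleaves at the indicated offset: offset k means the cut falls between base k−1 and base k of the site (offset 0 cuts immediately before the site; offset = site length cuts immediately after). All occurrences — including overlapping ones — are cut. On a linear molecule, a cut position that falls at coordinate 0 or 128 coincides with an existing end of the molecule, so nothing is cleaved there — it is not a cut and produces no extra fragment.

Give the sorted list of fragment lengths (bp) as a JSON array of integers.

Per-enzyme occurrences:
  HnxII (GGTGG, off=4): starts [71] → cuts [75]
  CdoIV (GGTAGCA, off=0): starts [17, 98] → cuts [17, 98]
  RvuV (TCCGTGTA, off=2): starts [4, 26, 34, 44, 59, 90] → cuts [6, 28, 36, 46, 61, 92]
  KluI (GAGAAG, off=1): starts [52, 80, 107, 119] → cuts [53, 81, 108, 120]

All cut coordinates (distinct, sorted): [6, 17, 28, 36, 46, 53, 61, 75, 81, 92, 98, 108, 120]

Fragments:
  [0,6): 6 bp
  [6,17): 11 bp
  [17,28): 11 bp
  [28,36): 8 bp
  [36,46): 10 bp
  [46,53): 7 bp
  [53,61): 8 bp
  [61,75): 14 bp
  [75,81): 6 bp
  [81,92): 11 bp
  [92,98): 6 bp
  [98,108): 10 bp
  [108,120): 12 bp
  [120,128): 8 bp

[6,6,6,7,8,8,8,10,10,11,11,11,12,14]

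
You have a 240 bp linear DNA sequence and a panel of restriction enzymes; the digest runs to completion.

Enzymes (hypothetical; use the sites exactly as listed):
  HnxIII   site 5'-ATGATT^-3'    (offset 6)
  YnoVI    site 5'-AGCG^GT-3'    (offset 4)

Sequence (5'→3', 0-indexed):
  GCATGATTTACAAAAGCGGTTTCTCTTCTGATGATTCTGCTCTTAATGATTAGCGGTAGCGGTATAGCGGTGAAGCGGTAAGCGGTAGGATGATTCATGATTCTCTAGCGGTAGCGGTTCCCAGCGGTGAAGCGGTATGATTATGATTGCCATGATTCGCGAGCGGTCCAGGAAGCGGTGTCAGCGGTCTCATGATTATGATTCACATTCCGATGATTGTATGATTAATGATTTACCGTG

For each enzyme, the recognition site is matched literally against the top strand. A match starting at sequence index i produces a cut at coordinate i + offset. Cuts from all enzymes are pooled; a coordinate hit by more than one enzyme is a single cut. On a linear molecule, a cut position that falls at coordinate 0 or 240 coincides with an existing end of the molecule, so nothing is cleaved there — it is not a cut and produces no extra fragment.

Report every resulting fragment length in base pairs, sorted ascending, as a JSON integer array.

Site scan:
  HnxIII (ATGATT, off=6): starts [2, 30, 45, 89, 96, 136, 142, 151, 191, 197, 212, 220, 227] → cuts [8, 36, 51, 95, 102, 142, 148, 157, 197, 203, 218, 226, 233]
  YnoVI (AGCGGT, off=4): starts [14, 51, 57, 65, 73, 80, 106, 112, 122, 130, 161, 173, 182] → cuts [18, 55, 61, 69, 77, 84, 110, 116, 126, 134, 165, 177, 186]

Pooled cuts: [8, 18, 36, 51, 55, 61, 69, 77, 84, 95, 102, 110, 116, 126, 134, 142, 148, 157, 165, 177, 186, 197, 203, 218, 226, 233]

Fragments:
  [0,8): 8 bp
  [8,18): 10 bp
  [18,36): 18 bp
  [36,51): 15 bp
  [51,55): 4 bp
  [55,61): 6 bp
  [61,69): 8 bp
  [69,77): 8 bp
  [77,84): 7 bp
  [84,95): 11 bp
  [95,102): 7 bp
  [102,110): 8 bp
  [110,116): 6 bp
  [116,126): 10 bp
  [126,134): 8 bp
  [134,142): 8 bp
  [142,148): 6 bp
  [148,157): 9 bp
  [157,165): 8 bp
  [165,177): 12 bp
  [177,186): 9 bp
  [186,197): 11 bp
  [197,203): 6 bp
  [203,218): 15 bp
  [218,226): 8 bp
  [226,233): 7 bp
  [233,240): 7 bp

[4,6,6,6,6,7,7,7,7,8,8,8,8,8,8,8,8,9,9,10,10,11,11,12,15,15,18]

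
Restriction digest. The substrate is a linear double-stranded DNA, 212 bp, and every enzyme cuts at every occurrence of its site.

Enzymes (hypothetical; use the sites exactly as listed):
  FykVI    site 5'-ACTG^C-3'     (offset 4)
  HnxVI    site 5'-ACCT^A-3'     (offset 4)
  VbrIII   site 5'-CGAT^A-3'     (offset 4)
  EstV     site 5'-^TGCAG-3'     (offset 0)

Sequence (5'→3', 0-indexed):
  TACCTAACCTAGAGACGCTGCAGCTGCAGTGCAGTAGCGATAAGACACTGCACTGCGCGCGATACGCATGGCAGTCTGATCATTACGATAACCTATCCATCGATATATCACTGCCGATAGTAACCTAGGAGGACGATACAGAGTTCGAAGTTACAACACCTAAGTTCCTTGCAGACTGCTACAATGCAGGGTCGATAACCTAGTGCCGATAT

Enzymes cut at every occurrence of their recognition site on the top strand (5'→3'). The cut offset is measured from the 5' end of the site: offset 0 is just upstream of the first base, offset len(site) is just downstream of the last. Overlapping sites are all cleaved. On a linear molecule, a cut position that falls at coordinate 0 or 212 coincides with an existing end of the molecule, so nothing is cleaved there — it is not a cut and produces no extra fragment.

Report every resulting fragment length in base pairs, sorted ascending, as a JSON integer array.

[2,5,5,5,5,5,5,5,6,6,8,8,8,8,9,9,9,9,10,11,12,12,24,26]

Scan for sites:
  FykVI (ACTGC, off=4): starts [46, 51, 109, 174] → cuts [50, 55, 113, 178]
  HnxVI (ACCTA, off=4): starts [1, 6, 90, 122, 157, 197] → cuts [5, 10, 94, 126, 161, 201]
  VbrIII (CGATA, off=4): starts [37, 59, 85, 100, 114, 133, 192, 206] → cuts [41, 63, 89, 104, 118, 137, 196, 210]
  EstV (TGCAG, off=0): starts [18, 24, 29, 169, 184] → cuts [18, 24, 29, 169, 184]

All cut coordinates (distinct, sorted): [5, 10, 18, 24, 29, 41, 50, 55, 63, 89, 94, 104, 113, 118, 126, 137, 161, 169, 178, 184, 196, 201, 210]

Fragments:
  [0,5): 5 bp
  [5,10): 5 bp
  [10,18): 8 bp
  [18,24): 6 bp
  [24,29): 5 bp
  [29,41): 12 bp
  [41,50): 9 bp
  [50,55): 5 bp
  [55,63): 8 bp
  [63,89): 26 bp
  [89,94): 5 bp
  [94,104): 10 bp
  [104,113): 9 bp
  [113,118): 5 bp
  [118,126): 8 bp
  [126,137): 11 bp
  [137,161): 24 bp
  [161,169): 8 bp
  [169,178): 9 bp
  [178,184): 6 bp
  [184,196): 12 bp
  [196,201): 5 bp
  [201,210): 9 bp
  [210,212): 2 bp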